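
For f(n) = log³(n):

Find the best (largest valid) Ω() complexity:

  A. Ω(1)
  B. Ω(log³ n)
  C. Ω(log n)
B

f(n) = log³(n) is Ω(log³ n).
All listed options are valid Big-Ω bounds (lower bounds),
but Ω(log³ n) is the tightest (largest valid bound).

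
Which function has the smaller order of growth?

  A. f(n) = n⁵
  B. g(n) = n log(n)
B

f(n) = n⁵ is O(n⁵), while g(n) = n log(n) is O(n log n).
Since O(n log n) grows slower than O(n⁵), g(n) is dominated.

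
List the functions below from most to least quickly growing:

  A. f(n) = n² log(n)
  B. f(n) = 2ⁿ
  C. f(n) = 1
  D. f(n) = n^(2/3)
B > A > D > C

Comparing growth rates:
B = 2ⁿ is O(2ⁿ)
A = n² log(n) is O(n² log n)
D = n^(2/3) is O(n^(2/3))
C = 1 is O(1)

Therefore, the order from fastest to slowest is: B > A > D > C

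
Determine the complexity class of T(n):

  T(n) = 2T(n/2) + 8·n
Θ(n log n)

Master Theorem: a = 2, b = 2, f(n) = 8·n.
Compute the critical exponent d = log₂(2) = 1.
Compare f(n) = Θ(n) against n^d:
  k = 1 = d, so f(n) = Θ(n^d) — Case 2.
  Work is balanced across levels: T(n) = Θ(n^d log n) = Θ(n log n).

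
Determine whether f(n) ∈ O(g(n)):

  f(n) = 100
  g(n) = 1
True

f(n) = 100 and g(n) = 1 are both O(1).
Big-O permits equal growth rates (f ≤ c·g for some c), so f(n) = O(g(n)) is true.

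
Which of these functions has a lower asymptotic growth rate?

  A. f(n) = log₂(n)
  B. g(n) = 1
B

f(n) = log₂(n) is O(log n), while g(n) = 1 is O(1).
Since O(1) grows slower than O(log n), g(n) is dominated.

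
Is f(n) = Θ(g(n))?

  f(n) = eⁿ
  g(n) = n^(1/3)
False

f(n) = eⁿ is O(eⁿ), and g(n) = n^(1/3) is O(n^(1/3)).
Since they have different growth rates, f(n) = Θ(g(n)) is false.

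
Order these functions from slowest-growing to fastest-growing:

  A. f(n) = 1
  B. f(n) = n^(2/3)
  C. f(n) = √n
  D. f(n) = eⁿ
A < C < B < D

Comparing growth rates:
A = 1 is O(1)
C = √n is O(√n)
B = n^(2/3) is O(n^(2/3))
D = eⁿ is O(eⁿ)

Therefore, the order from slowest to fastest is: A < C < B < D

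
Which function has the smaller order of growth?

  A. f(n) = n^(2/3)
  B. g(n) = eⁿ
A

f(n) = n^(2/3) is O(n^(2/3)), while g(n) = eⁿ is O(eⁿ).
Since O(n^(2/3)) grows slower than O(eⁿ), f(n) is dominated.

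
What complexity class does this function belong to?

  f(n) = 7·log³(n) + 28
O(log³ n)

The dominant term in 7·log³(n) + 28 is 7·log³(n), which is Θ(log³ n).
Lower-order terms (28) are asymptotically negligible.
Constants are absorbed, so the tightest bound is O(log³ n).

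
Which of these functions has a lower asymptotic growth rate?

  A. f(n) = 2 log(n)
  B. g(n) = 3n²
A

f(n) = 2 log(n) is O(log n), while g(n) = 3n² is O(n²).
Since O(log n) grows slower than O(n²), f(n) is dominated.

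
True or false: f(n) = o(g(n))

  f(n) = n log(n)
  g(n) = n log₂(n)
False

f(n) = n log(n) is O(n log n), and g(n) = n log₂(n) is O(n log n).
Since they have the same growth rate, f(n) = o(g(n)) is false.
(f = o(g) requires f to grow strictly slower, not equal.)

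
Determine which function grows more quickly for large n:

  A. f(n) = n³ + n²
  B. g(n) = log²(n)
A

f(n) = n³ + n² is O(n³), while g(n) = log²(n) is O(log² n).
Since O(n³) grows faster than O(log² n), f(n) dominates.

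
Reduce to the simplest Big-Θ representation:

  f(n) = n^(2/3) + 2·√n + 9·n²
Θ(n²)

Order the terms by growth rate: 2·√n ≺ n^(2/3) ≺ 9·n².
The fastest-growing term 9·n² dominates as n → ∞; dropping its constant factor gives Θ(n²).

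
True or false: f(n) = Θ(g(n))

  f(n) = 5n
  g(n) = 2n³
False

f(n) = 5n is O(n), and g(n) = 2n³ is O(n³).
Since they have different growth rates, f(n) = Θ(g(n)) is false.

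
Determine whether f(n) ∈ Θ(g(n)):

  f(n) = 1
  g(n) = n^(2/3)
False

f(n) = 1 is O(1), and g(n) = n^(2/3) is O(n^(2/3)).
Since they have different growth rates, f(n) = Θ(g(n)) is false.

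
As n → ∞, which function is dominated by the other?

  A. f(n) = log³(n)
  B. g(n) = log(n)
B

f(n) = log³(n) is O(log³ n), while g(n) = log(n) is O(log n).
Since O(log n) grows slower than O(log³ n), g(n) is dominated.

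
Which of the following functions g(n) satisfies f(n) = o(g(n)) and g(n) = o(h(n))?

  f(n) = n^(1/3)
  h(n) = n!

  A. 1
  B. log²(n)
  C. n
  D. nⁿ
C

We need g(n) with n^(1/3) = o(g(n)) and g(n) = o(n!), i.e. O(n^(1/3)) ≺ g ≺ O(n!).
Check each option:
  A. 1 — O(1) does not grow strictly faster than f(n)
  B. log²(n) — O(log² n) does not grow strictly faster than f(n)
  C. n — O(n) is strictly between O(n^(1/3)) and O(n!) ✓
  D. nⁿ — O(nⁿ) does not grow strictly slower than h(n)

Only option C (n) lies strictly between.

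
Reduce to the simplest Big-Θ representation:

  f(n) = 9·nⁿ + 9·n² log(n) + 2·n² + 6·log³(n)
Θ(nⁿ)

Order the terms by growth rate: 6·log³(n) ≺ 2·n² ≺ 9·n² log(n) ≺ 9·nⁿ.
The fastest-growing term 9·nⁿ dominates as n → ∞; dropping its constant factor gives Θ(nⁿ).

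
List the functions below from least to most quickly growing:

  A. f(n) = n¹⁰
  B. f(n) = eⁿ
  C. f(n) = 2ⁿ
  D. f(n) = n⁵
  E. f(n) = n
E < D < A < C < B

Comparing growth rates:
E = n is O(n)
D = n⁵ is O(n⁵)
A = n¹⁰ is O(n¹⁰)
C = 2ⁿ is O(2ⁿ)
B = eⁿ is O(eⁿ)

Therefore, the order from slowest to fastest is: E < D < A < C < B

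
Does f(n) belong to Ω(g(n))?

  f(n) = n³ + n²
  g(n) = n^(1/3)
True

f(n) = n³ + n² is O(n³), and g(n) = n^(1/3) is O(n^(1/3)).
Since O(n³) grows at least as fast as O(n^(1/3)), f(n) = Ω(g(n)) is true.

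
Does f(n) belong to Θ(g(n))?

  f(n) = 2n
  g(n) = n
True

f(n) = 2n and g(n) = n are both O(n).
Since they have the same asymptotic growth rate, f(n) = Θ(g(n)) is true.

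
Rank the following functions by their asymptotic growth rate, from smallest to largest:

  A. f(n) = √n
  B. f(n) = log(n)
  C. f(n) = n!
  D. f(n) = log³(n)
B < D < A < C

Comparing growth rates:
B = log(n) is O(log n)
D = log³(n) is O(log³ n)
A = √n is O(√n)
C = n! is O(n!)

Therefore, the order from slowest to fastest is: B < D < A < C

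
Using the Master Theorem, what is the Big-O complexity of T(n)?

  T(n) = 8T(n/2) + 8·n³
Θ(n³ log n)

Master Theorem: a = 8, b = 2, f(n) = 8·n³.
Compute the critical exponent d = log₂(8) = 3.
Compare f(n) = Θ(n³) against n^d:
  k = 3 = d, so f(n) = Θ(n^d) — Case 2.
  Work is balanced across levels: T(n) = Θ(n^d log n) = Θ(n³ log n).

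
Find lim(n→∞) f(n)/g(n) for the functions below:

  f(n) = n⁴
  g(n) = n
∞

Since n⁴ (O(n⁴)) grows faster than n (O(n)),
the ratio f(n)/g(n) → ∞ as n → ∞.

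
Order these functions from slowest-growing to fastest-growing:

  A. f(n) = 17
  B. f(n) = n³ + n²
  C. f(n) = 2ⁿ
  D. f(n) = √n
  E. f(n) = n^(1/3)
A < E < D < B < C

Comparing growth rates:
A = 17 is O(1)
E = n^(1/3) is O(n^(1/3))
D = √n is O(√n)
B = n³ + n² is O(n³)
C = 2ⁿ is O(2ⁿ)

Therefore, the order from slowest to fastest is: A < E < D < B < C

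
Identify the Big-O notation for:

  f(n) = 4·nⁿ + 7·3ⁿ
O(nⁿ)

The dominant term in 4·nⁿ + 7·3ⁿ is 4·nⁿ, which is Θ(nⁿ).
Lower-order terms (7·3ⁿ) are asymptotically negligible.
Constants are absorbed, so the tightest bound is O(nⁿ).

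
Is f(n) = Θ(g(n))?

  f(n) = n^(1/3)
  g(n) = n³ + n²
False

f(n) = n^(1/3) is O(n^(1/3)), and g(n) = n³ + n² is O(n³).
Since they have different growth rates, f(n) = Θ(g(n)) is false.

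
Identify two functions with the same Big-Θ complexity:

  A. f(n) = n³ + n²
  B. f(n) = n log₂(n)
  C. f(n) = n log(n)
B and C

Examining each function:
  A. n³ + n² is O(n³)
  B. n log₂(n) is O(n log n)
  C. n log(n) is O(n log n)

Functions B and C both have the same complexity class.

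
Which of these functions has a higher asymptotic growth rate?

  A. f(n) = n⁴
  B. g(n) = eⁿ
B

f(n) = n⁴ is O(n⁴), while g(n) = eⁿ is O(eⁿ).
Since O(eⁿ) grows faster than O(n⁴), g(n) dominates.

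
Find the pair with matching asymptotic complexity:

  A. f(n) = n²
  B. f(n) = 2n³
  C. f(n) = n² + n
A and C

Examining each function:
  A. n² is O(n²)
  B. 2n³ is O(n³)
  C. n² + n is O(n²)

Functions A and C both have the same complexity class.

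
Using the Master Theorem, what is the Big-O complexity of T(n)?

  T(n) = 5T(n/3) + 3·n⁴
Θ(n⁴)

Master Theorem: a = 5, b = 3, f(n) = 3·n⁴.
Compute the critical exponent d = log₃(5) = 1.465.
Compare f(n) = Θ(n⁴) against n^d:
  k = 4 > d = 1.465, so f(n) = Ω(n^(d+ε)) — Case 3.
  Regularity: a·(n/b)^4/n^4 = a/b^4 = 5/81 < 1 ✓.
  The top-level work dominates: T(n) = Θ(f(n)) = Θ(n⁴).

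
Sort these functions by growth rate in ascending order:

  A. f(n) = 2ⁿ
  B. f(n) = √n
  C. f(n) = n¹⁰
B < C < A

Comparing growth rates:
B = √n is O(√n)
C = n¹⁰ is O(n¹⁰)
A = 2ⁿ is O(2ⁿ)

Therefore, the order from slowest to fastest is: B < C < A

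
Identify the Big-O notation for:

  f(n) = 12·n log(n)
O(n log n)

The dominant term in 12·n log(n) is 12·n log(n), which is Θ(n log n).
Constants are absorbed, so the tightest bound is O(n log n).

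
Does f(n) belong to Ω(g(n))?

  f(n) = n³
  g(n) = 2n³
True

f(n) = n³ and g(n) = 2n³ are both O(n³).
Big-Ω permits equal growth rates (f ≥ c·g for some c > 0), so f(n) = Ω(g(n)) is true.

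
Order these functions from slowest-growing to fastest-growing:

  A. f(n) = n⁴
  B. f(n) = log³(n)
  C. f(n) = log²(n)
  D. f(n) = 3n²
C < B < D < A

Comparing growth rates:
C = log²(n) is O(log² n)
B = log³(n) is O(log³ n)
D = 3n² is O(n²)
A = n⁴ is O(n⁴)

Therefore, the order from slowest to fastest is: C < B < D < A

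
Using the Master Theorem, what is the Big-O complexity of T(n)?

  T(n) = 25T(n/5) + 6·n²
Θ(n² log n)

Master Theorem: a = 25, b = 5, f(n) = 6·n².
Compute the critical exponent d = log₅(25) = 2.
Compare f(n) = Θ(n²) against n^d:
  k = 2 = d, so f(n) = Θ(n^d) — Case 2.
  Work is balanced across levels: T(n) = Θ(n^d log n) = Θ(n² log n).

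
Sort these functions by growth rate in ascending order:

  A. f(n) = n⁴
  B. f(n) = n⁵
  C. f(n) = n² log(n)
C < A < B

Comparing growth rates:
C = n² log(n) is O(n² log n)
A = n⁴ is O(n⁴)
B = n⁵ is O(n⁵)

Therefore, the order from slowest to fastest is: C < A < B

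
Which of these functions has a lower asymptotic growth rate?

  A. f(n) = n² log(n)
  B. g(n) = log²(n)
B

f(n) = n² log(n) is O(n² log n), while g(n) = log²(n) is O(log² n).
Since O(log² n) grows slower than O(n² log n), g(n) is dominated.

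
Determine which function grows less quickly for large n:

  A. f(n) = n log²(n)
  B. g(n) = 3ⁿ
A

f(n) = n log²(n) is O(n log² n), while g(n) = 3ⁿ is O(3ⁿ).
Since O(n log² n) grows slower than O(3ⁿ), f(n) is dominated.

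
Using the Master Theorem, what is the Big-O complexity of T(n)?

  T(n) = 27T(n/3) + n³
Θ(n³ log n)

Master Theorem: a = 27, b = 3, f(n) = n³.
Compute the critical exponent d = log₃(27) = 3.
Compare f(n) = Θ(n³) against n^d:
  k = 3 = d, so f(n) = Θ(n^d) — Case 2.
  Work is balanced across levels: T(n) = Θ(n^d log n) = Θ(n³ log n).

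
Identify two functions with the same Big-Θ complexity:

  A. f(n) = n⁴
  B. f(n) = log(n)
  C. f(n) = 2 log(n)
B and C

Examining each function:
  A. n⁴ is O(n⁴)
  B. log(n) is O(log n)
  C. 2 log(n) is O(log n)

Functions B and C both have the same complexity class.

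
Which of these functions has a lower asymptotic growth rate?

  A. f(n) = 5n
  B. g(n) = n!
A

f(n) = 5n is O(n), while g(n) = n! is O(n!).
Since O(n) grows slower than O(n!), f(n) is dominated.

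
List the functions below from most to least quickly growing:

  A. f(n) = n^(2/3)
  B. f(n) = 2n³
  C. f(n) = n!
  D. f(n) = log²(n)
C > B > A > D

Comparing growth rates:
C = n! is O(n!)
B = 2n³ is O(n³)
A = n^(2/3) is O(n^(2/3))
D = log²(n) is O(log² n)

Therefore, the order from fastest to slowest is: C > B > A > D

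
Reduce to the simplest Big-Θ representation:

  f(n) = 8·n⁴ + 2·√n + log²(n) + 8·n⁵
Θ(n⁵)

Order the terms by growth rate: log²(n) ≺ 2·√n ≺ 8·n⁴ ≺ 8·n⁵.
The fastest-growing term 8·n⁵ dominates as n → ∞; dropping its constant factor gives Θ(n⁵).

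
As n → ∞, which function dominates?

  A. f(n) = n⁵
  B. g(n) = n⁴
A

f(n) = n⁵ is O(n⁵), while g(n) = n⁴ is O(n⁴).
Since O(n⁵) grows faster than O(n⁴), f(n) dominates.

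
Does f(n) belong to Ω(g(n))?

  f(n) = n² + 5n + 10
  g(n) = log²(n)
True

f(n) = n² + 5n + 10 is O(n²), and g(n) = log²(n) is O(log² n).
Since O(n²) grows at least as fast as O(log² n), f(n) = Ω(g(n)) is true.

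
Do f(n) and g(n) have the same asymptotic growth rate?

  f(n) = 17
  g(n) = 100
True

f(n) = 17 and g(n) = 100 are both O(1).
Since they have the same asymptotic growth rate, f(n) = Θ(g(n)) is true.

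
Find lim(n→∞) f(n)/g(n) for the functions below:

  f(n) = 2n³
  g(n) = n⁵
0

Since 2n³ (O(n³)) grows slower than n⁵ (O(n⁵)),
the ratio f(n)/g(n) → 0 as n → ∞.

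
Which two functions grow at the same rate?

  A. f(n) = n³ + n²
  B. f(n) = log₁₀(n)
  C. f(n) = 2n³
A and C

Examining each function:
  A. n³ + n² is O(n³)
  B. log₁₀(n) is O(log n)
  C. 2n³ is O(n³)

Functions A and C both have the same complexity class.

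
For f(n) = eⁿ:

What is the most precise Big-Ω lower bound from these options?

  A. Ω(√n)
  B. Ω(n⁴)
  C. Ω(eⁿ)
C

f(n) = eⁿ is Ω(eⁿ).
All listed options are valid Big-Ω bounds (lower bounds),
but Ω(eⁿ) is the tightest (largest valid bound).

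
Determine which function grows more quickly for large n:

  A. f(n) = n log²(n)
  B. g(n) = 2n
A

f(n) = n log²(n) is O(n log² n), while g(n) = 2n is O(n).
Since O(n log² n) grows faster than O(n), f(n) dominates.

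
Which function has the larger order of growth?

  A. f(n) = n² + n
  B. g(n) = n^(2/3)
A

f(n) = n² + n is O(n²), while g(n) = n^(2/3) is O(n^(2/3)).
Since O(n²) grows faster than O(n^(2/3)), f(n) dominates.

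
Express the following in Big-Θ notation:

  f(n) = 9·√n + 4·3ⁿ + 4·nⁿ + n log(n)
Θ(nⁿ)

Order the terms by growth rate: 9·√n ≺ n log(n) ≺ 4·3ⁿ ≺ 4·nⁿ.
The fastest-growing term 4·nⁿ dominates as n → ∞; dropping its constant factor gives Θ(nⁿ).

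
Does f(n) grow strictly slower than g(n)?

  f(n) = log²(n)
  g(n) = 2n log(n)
True

f(n) = log²(n) is O(log² n), and g(n) = 2n log(n) is O(n log n).
Since O(log² n) grows strictly slower than O(n log n), f(n) = o(g(n)) is true.
This means lim(n→∞) f(n)/g(n) = 0.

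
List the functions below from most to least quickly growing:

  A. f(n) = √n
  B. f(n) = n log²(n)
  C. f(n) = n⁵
C > B > A

Comparing growth rates:
C = n⁵ is O(n⁵)
B = n log²(n) is O(n log² n)
A = √n is O(√n)

Therefore, the order from fastest to slowest is: C > B > A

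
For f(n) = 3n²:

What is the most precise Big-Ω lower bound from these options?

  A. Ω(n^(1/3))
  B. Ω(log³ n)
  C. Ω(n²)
C

f(n) = 3n² is Ω(n²).
All listed options are valid Big-Ω bounds (lower bounds),
but Ω(n²) is the tightest (largest valid bound).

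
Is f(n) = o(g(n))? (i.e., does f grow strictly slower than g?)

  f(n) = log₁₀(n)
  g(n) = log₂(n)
False

f(n) = log₁₀(n) is O(log n), and g(n) = log₂(n) is O(log n).
Since they have the same growth rate, f(n) = o(g(n)) is false.
(f = o(g) requires f to grow strictly slower, not equal.)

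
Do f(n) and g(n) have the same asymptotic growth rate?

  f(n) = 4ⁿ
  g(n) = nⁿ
False

f(n) = 4ⁿ is O(4ⁿ), and g(n) = nⁿ is O(nⁿ).
Since they have different growth rates, f(n) = Θ(g(n)) is false.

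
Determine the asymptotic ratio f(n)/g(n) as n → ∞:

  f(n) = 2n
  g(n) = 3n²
0

Since 2n (O(n)) grows slower than 3n² (O(n²)),
the ratio f(n)/g(n) → 0 as n → ∞.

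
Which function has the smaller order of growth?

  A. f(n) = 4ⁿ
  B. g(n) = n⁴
B

f(n) = 4ⁿ is O(4ⁿ), while g(n) = n⁴ is O(n⁴).
Since O(n⁴) grows slower than O(4ⁿ), g(n) is dominated.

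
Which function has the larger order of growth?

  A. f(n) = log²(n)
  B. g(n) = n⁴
B

f(n) = log²(n) is O(log² n), while g(n) = n⁴ is O(n⁴).
Since O(n⁴) grows faster than O(log² n), g(n) dominates.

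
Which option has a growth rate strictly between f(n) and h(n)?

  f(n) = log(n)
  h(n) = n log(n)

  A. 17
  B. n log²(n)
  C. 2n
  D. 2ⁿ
C

We need g(n) with log(n) = o(g(n)) and g(n) = o(n log(n)), i.e. O(log n) ≺ g ≺ O(n log n).
Check each option:
  A. 17 — O(1) does not grow strictly faster than f(n)
  B. n log²(n) — O(n log² n) does not grow strictly slower than h(n)
  C. 2n — O(n) is strictly between O(log n) and O(n log n) ✓
  D. 2ⁿ — O(2ⁿ) does not grow strictly slower than h(n)

Only option C (2n) lies strictly between.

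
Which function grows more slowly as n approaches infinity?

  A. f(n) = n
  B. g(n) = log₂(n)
B

f(n) = n is O(n), while g(n) = log₂(n) is O(log n).
Since O(log n) grows slower than O(n), g(n) is dominated.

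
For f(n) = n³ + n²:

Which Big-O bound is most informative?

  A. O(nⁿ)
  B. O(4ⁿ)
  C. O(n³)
C

f(n) = n³ + n² is O(n³).
All listed options are valid Big-O bounds (upper bounds),
but O(n³) is the tightest (smallest valid bound).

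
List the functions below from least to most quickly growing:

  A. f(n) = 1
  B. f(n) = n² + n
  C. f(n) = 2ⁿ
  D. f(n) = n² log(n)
A < B < D < C

Comparing growth rates:
A = 1 is O(1)
B = n² + n is O(n²)
D = n² log(n) is O(n² log n)
C = 2ⁿ is O(2ⁿ)

Therefore, the order from slowest to fastest is: A < B < D < C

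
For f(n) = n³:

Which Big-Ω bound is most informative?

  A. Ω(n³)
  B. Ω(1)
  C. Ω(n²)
A

f(n) = n³ is Ω(n³).
All listed options are valid Big-Ω bounds (lower bounds),
but Ω(n³) is the tightest (largest valid bound).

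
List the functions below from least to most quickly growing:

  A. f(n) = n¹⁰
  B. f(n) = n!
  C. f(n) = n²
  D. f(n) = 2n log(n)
D < C < A < B

Comparing growth rates:
D = 2n log(n) is O(n log n)
C = n² is O(n²)
A = n¹⁰ is O(n¹⁰)
B = n! is O(n!)

Therefore, the order from slowest to fastest is: D < C < A < B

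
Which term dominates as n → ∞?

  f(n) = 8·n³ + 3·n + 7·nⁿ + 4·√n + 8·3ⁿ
7·nⁿ

Looking at each term:
  - 8·n³ is O(n³)
  - 3·n is O(n)
  - 7·nⁿ is O(nⁿ)
  - 4·√n is O(√n)
  - 8·3ⁿ is O(3ⁿ)

The term 7·nⁿ (O(nⁿ)) grows fastest and dominates all others.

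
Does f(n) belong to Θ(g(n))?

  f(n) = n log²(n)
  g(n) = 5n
False

f(n) = n log²(n) is O(n log² n), and g(n) = 5n is O(n).
Since they have different growth rates, f(n) = Θ(g(n)) is false.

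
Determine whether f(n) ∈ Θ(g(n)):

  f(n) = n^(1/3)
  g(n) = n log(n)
False

f(n) = n^(1/3) is O(n^(1/3)), and g(n) = n log(n) is O(n log n).
Since they have different growth rates, f(n) = Θ(g(n)) is false.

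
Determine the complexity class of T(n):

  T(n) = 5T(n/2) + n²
Θ(n^log₂(5))

Master Theorem: a = 5, b = 2, f(n) = n².
Compute the critical exponent d = log₂(5) = 2.322.
Compare f(n) = Θ(n²) against n^d:
  k = 2 < d = 2.322, so f(n) = O(n^(d-ε)) — Case 1.
  The recursion cost dominates: T(n) = Θ(n^d) = Θ(n^log₂(5)).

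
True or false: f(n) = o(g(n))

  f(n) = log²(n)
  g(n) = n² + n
True

f(n) = log²(n) is O(log² n), and g(n) = n² + n is O(n²).
Since O(log² n) grows strictly slower than O(n²), f(n) = o(g(n)) is true.
This means lim(n→∞) f(n)/g(n) = 0.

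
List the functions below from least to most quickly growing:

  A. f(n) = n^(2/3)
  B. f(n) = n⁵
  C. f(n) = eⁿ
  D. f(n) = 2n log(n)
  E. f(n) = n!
A < D < B < C < E

Comparing growth rates:
A = n^(2/3) is O(n^(2/3))
D = 2n log(n) is O(n log n)
B = n⁵ is O(n⁵)
C = eⁿ is O(eⁿ)
E = n! is O(n!)

Therefore, the order from slowest to fastest is: A < D < B < C < E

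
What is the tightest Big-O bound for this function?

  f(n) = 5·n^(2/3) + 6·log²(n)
O(n^(2/3))

The dominant term in 5·n^(2/3) + 6·log²(n) is 5·n^(2/3), which is Θ(n^(2/3)).
Lower-order terms (6·log²(n)) are asymptotically negligible.
Constants are absorbed, so the tightest bound is O(n^(2/3)).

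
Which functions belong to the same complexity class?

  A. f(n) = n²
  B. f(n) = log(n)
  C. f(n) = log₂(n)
B and C

Examining each function:
  A. n² is O(n²)
  B. log(n) is O(log n)
  C. log₂(n) is O(log n)

Functions B and C both have the same complexity class.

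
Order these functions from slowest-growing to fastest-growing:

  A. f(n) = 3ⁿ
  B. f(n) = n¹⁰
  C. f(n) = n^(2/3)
C < B < A

Comparing growth rates:
C = n^(2/3) is O(n^(2/3))
B = n¹⁰ is O(n¹⁰)
A = 3ⁿ is O(3ⁿ)

Therefore, the order from slowest to fastest is: C < B < A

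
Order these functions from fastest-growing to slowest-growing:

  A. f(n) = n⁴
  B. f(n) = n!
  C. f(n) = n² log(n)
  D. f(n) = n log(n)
B > A > C > D

Comparing growth rates:
B = n! is O(n!)
A = n⁴ is O(n⁴)
C = n² log(n) is O(n² log n)
D = n log(n) is O(n log n)

Therefore, the order from fastest to slowest is: B > A > C > D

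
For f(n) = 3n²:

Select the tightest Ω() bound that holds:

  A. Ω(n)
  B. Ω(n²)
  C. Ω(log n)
B

f(n) = 3n² is Ω(n²).
All listed options are valid Big-Ω bounds (lower bounds),
but Ω(n²) is the tightest (largest valid bound).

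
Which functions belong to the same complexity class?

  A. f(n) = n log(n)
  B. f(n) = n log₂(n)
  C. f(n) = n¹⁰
A and B

Examining each function:
  A. n log(n) is O(n log n)
  B. n log₂(n) is O(n log n)
  C. n¹⁰ is O(n¹⁰)

Functions A and B both have the same complexity class.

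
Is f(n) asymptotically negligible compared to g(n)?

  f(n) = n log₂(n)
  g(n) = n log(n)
False

f(n) = n log₂(n) is O(n log n), and g(n) = n log(n) is O(n log n).
Since they have the same growth rate, f(n) = o(g(n)) is false.
(f = o(g) requires f to grow strictly slower, not equal.)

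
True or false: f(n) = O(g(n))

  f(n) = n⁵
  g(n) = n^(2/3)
False

f(n) = n⁵ is O(n⁵), and g(n) = n^(2/3) is O(n^(2/3)).
Since O(n⁵) grows faster than O(n^(2/3)), f(n) = O(g(n)) is false.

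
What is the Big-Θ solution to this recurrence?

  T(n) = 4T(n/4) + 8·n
Θ(n log n)

Master Theorem: a = 4, b = 4, f(n) = 8·n.
Compute the critical exponent d = log₄(4) = 1.
Compare f(n) = Θ(n) against n^d:
  k = 1 = d, so f(n) = Θ(n^d) — Case 2.
  Work is balanced across levels: T(n) = Θ(n^d log n) = Θ(n log n).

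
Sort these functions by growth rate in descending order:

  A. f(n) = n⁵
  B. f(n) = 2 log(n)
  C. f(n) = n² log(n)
A > C > B

Comparing growth rates:
A = n⁵ is O(n⁵)
C = n² log(n) is O(n² log n)
B = 2 log(n) is O(log n)

Therefore, the order from fastest to slowest is: A > C > B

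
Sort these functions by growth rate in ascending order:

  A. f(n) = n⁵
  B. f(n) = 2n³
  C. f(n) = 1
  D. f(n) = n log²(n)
C < D < B < A

Comparing growth rates:
C = 1 is O(1)
D = n log²(n) is O(n log² n)
B = 2n³ is O(n³)
A = n⁵ is O(n⁵)

Therefore, the order from slowest to fastest is: C < D < B < A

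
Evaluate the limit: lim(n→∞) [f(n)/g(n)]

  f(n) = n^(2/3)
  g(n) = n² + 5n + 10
0

Since n^(2/3) (O(n^(2/3))) grows slower than n² + 5n + 10 (O(n²)),
the ratio f(n)/g(n) → 0 as n → ∞.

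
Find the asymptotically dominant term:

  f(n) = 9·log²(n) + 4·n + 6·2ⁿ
6·2ⁿ

Looking at each term:
  - 9·log²(n) is O(log² n)
  - 4·n is O(n)
  - 6·2ⁿ is O(2ⁿ)

The term 6·2ⁿ (O(2ⁿ)) grows fastest and dominates all others.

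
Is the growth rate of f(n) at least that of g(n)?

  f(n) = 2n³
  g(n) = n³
True

f(n) = 2n³ and g(n) = n³ are both O(n³).
Big-Ω permits equal growth rates (f ≥ c·g for some c > 0), so f(n) = Ω(g(n)) is true.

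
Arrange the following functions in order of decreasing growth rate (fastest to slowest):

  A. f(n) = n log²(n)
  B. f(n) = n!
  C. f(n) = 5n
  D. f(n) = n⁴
B > D > A > C

Comparing growth rates:
B = n! is O(n!)
D = n⁴ is O(n⁴)
A = n log²(n) is O(n log² n)
C = 5n is O(n)

Therefore, the order from fastest to slowest is: B > D > A > C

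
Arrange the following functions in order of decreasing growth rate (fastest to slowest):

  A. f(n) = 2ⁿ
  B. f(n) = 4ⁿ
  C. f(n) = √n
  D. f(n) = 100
B > A > C > D

Comparing growth rates:
B = 4ⁿ is O(4ⁿ)
A = 2ⁿ is O(2ⁿ)
C = √n is O(√n)
D = 100 is O(1)

Therefore, the order from fastest to slowest is: B > A > C > D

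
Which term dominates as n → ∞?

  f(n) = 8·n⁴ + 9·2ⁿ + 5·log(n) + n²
9·2ⁿ

Looking at each term:
  - 8·n⁴ is O(n⁴)
  - 9·2ⁿ is O(2ⁿ)
  - 5·log(n) is O(log n)
  - n² is O(n²)

The term 9·2ⁿ (O(2ⁿ)) grows fastest and dominates all others.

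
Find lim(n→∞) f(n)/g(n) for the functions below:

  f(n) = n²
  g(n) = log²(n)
∞

Since n² (O(n²)) grows faster than log²(n) (O(log² n)),
the ratio f(n)/g(n) → ∞ as n → ∞.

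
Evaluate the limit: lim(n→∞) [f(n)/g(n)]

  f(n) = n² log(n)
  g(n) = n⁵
0

Since n² log(n) (O(n² log n)) grows slower than n⁵ (O(n⁵)),
the ratio f(n)/g(n) → 0 as n → ∞.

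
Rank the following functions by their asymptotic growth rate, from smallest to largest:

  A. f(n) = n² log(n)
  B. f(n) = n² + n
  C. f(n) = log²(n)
C < B < A

Comparing growth rates:
C = log²(n) is O(log² n)
B = n² + n is O(n²)
A = n² log(n) is O(n² log n)

Therefore, the order from slowest to fastest is: C < B < A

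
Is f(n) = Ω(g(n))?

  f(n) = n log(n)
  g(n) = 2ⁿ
False

f(n) = n log(n) is O(n log n), and g(n) = 2ⁿ is O(2ⁿ).
Since O(n log n) grows slower than O(2ⁿ), f(n) = Ω(g(n)) is false.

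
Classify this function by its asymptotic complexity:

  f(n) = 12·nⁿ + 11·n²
O(nⁿ)

The dominant term in 12·nⁿ + 11·n² is 12·nⁿ, which is Θ(nⁿ).
Lower-order terms (11·n²) are asymptotically negligible.
Constants are absorbed, so the tightest bound is O(nⁿ).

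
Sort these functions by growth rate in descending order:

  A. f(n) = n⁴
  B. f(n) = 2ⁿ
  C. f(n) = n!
C > B > A

Comparing growth rates:
C = n! is O(n!)
B = 2ⁿ is O(2ⁿ)
A = n⁴ is O(n⁴)

Therefore, the order from fastest to slowest is: C > B > A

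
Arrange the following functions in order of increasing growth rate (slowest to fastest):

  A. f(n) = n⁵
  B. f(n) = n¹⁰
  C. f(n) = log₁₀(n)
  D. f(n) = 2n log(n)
C < D < A < B

Comparing growth rates:
C = log₁₀(n) is O(log n)
D = 2n log(n) is O(n log n)
A = n⁵ is O(n⁵)
B = n¹⁰ is O(n¹⁰)

Therefore, the order from slowest to fastest is: C < D < A < B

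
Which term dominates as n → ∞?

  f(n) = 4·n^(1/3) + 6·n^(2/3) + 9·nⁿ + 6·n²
9·nⁿ

Looking at each term:
  - 4·n^(1/3) is O(n^(1/3))
  - 6·n^(2/3) is O(n^(2/3))
  - 9·nⁿ is O(nⁿ)
  - 6·n² is O(n²)

The term 9·nⁿ (O(nⁿ)) grows fastest and dominates all others.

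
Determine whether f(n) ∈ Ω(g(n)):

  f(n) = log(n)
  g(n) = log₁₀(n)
True

f(n) = log(n) and g(n) = log₁₀(n) are both O(log n).
Big-Ω permits equal growth rates (f ≥ c·g for some c > 0), so f(n) = Ω(g(n)) is true.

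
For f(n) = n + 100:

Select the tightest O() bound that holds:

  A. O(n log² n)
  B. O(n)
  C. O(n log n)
B

f(n) = n + 100 is O(n).
All listed options are valid Big-O bounds (upper bounds),
but O(n) is the tightest (smallest valid bound).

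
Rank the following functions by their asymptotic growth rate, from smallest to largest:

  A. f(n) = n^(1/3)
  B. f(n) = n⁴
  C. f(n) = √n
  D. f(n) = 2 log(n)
D < A < C < B

Comparing growth rates:
D = 2 log(n) is O(log n)
A = n^(1/3) is O(n^(1/3))
C = √n is O(√n)
B = n⁴ is O(n⁴)

Therefore, the order from slowest to fastest is: D < A < C < B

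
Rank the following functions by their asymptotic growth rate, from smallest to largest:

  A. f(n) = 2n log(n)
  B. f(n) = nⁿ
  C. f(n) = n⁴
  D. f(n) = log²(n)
D < A < C < B

Comparing growth rates:
D = log²(n) is O(log² n)
A = 2n log(n) is O(n log n)
C = n⁴ is O(n⁴)
B = nⁿ is O(nⁿ)

Therefore, the order from slowest to fastest is: D < A < C < B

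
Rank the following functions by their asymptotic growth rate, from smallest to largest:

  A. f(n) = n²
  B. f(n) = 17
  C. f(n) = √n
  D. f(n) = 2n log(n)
B < C < D < A

Comparing growth rates:
B = 17 is O(1)
C = √n is O(√n)
D = 2n log(n) is O(n log n)
A = n² is O(n²)

Therefore, the order from slowest to fastest is: B < C < D < A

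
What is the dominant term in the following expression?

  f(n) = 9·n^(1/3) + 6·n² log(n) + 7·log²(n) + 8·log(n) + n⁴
n⁴

Looking at each term:
  - 9·n^(1/3) is O(n^(1/3))
  - 6·n² log(n) is O(n² log n)
  - 7·log²(n) is O(log² n)
  - 8·log(n) is O(log n)
  - n⁴ is O(n⁴)

The term n⁴ (O(n⁴)) grows fastest and dominates all others.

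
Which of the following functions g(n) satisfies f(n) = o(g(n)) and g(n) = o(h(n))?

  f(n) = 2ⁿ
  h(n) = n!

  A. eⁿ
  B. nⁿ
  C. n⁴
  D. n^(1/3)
A

We need g(n) with 2ⁿ = o(g(n)) and g(n) = o(n!), i.e. O(2ⁿ) ≺ g ≺ O(n!).
Check each option:
  A. eⁿ — O(eⁿ) is strictly between O(2ⁿ) and O(n!) ✓
  B. nⁿ — O(nⁿ) does not grow strictly slower than h(n)
  C. n⁴ — O(n⁴) does not grow strictly faster than f(n)
  D. n^(1/3) — O(n^(1/3)) does not grow strictly faster than f(n)

Only option A (eⁿ) lies strictly between.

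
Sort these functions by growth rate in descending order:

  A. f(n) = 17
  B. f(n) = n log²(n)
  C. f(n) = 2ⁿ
C > B > A

Comparing growth rates:
C = 2ⁿ is O(2ⁿ)
B = n log²(n) is O(n log² n)
A = 17 is O(1)

Therefore, the order from fastest to slowest is: C > B > A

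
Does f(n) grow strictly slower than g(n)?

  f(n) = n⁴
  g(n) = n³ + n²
False

f(n) = n⁴ is O(n⁴), and g(n) = n³ + n² is O(n³).
Since O(n⁴) grows faster than or equal to O(n³), f(n) = o(g(n)) is false.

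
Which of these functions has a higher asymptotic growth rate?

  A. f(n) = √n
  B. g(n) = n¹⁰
B

f(n) = √n is O(√n), while g(n) = n¹⁰ is O(n¹⁰).
Since O(n¹⁰) grows faster than O(√n), g(n) dominates.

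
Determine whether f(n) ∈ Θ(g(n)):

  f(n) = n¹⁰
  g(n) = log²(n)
False

f(n) = n¹⁰ is O(n¹⁰), and g(n) = log²(n) is O(log² n).
Since they have different growth rates, f(n) = Θ(g(n)) is false.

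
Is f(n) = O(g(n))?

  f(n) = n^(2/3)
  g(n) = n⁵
True

f(n) = n^(2/3) is O(n^(2/3)), and g(n) = n⁵ is O(n⁵).
Since O(n^(2/3)) ⊆ O(n⁵) (f grows no faster than g), f(n) = O(g(n)) is true.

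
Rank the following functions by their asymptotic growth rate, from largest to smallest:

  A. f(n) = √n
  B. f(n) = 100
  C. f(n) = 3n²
C > A > B

Comparing growth rates:
C = 3n² is O(n²)
A = √n is O(√n)
B = 100 is O(1)

Therefore, the order from fastest to slowest is: C > A > B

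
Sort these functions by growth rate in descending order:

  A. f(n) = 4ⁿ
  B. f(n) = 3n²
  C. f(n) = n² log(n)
A > C > B

Comparing growth rates:
A = 4ⁿ is O(4ⁿ)
C = n² log(n) is O(n² log n)
B = 3n² is O(n²)

Therefore, the order from fastest to slowest is: A > C > B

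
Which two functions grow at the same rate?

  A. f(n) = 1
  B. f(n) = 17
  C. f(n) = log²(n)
A and B

Examining each function:
  A. 1 is O(1)
  B. 17 is O(1)
  C. log²(n) is O(log² n)

Functions A and B both have the same complexity class.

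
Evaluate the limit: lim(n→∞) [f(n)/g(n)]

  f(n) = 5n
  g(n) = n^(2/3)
∞

Since 5n (O(n)) grows faster than n^(2/3) (O(n^(2/3))),
the ratio f(n)/g(n) → ∞ as n → ∞.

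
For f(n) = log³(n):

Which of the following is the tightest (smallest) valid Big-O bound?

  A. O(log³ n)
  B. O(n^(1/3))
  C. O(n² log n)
A

f(n) = log³(n) is O(log³ n).
All listed options are valid Big-O bounds (upper bounds),
but O(log³ n) is the tightest (smallest valid bound).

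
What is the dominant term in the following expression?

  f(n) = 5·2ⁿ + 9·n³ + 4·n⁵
5·2ⁿ

Looking at each term:
  - 5·2ⁿ is O(2ⁿ)
  - 9·n³ is O(n³)
  - 4·n⁵ is O(n⁵)

The term 5·2ⁿ (O(2ⁿ)) grows fastest and dominates all others.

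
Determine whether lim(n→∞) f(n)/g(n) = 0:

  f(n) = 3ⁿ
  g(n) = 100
False

f(n) = 3ⁿ is O(3ⁿ), and g(n) = 100 is O(1).
Since O(3ⁿ) grows faster than or equal to O(1), f(n) = o(g(n)) is false.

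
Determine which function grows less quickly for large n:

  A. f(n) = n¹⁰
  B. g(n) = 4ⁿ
A

f(n) = n¹⁰ is O(n¹⁰), while g(n) = 4ⁿ is O(4ⁿ).
Since O(n¹⁰) grows slower than O(4ⁿ), f(n) is dominated.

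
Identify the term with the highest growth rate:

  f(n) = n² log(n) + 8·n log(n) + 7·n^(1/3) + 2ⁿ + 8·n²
2ⁿ

Looking at each term:
  - n² log(n) is O(n² log n)
  - 8·n log(n) is O(n log n)
  - 7·n^(1/3) is O(n^(1/3))
  - 2ⁿ is O(2ⁿ)
  - 8·n² is O(n²)

The term 2ⁿ (O(2ⁿ)) grows fastest and dominates all others.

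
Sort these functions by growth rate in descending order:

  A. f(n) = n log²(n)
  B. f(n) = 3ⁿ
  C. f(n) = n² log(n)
B > C > A

Comparing growth rates:
B = 3ⁿ is O(3ⁿ)
C = n² log(n) is O(n² log n)
A = n log²(n) is O(n log² n)

Therefore, the order from fastest to slowest is: B > C > A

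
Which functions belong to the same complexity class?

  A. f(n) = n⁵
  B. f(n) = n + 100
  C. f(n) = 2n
B and C

Examining each function:
  A. n⁵ is O(n⁵)
  B. n + 100 is O(n)
  C. 2n is O(n)

Functions B and C both have the same complexity class.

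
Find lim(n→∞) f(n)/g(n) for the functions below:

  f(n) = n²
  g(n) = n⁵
0

Since n² (O(n²)) grows slower than n⁵ (O(n⁵)),
the ratio f(n)/g(n) → 0 as n → ∞.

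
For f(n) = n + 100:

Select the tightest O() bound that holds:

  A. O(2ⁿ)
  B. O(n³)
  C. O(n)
C

f(n) = n + 100 is O(n).
All listed options are valid Big-O bounds (upper bounds),
but O(n) is the tightest (smallest valid bound).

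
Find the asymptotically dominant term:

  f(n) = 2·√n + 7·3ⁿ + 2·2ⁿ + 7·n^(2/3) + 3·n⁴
7·3ⁿ

Looking at each term:
  - 2·√n is O(√n)
  - 7·3ⁿ is O(3ⁿ)
  - 2·2ⁿ is O(2ⁿ)
  - 7·n^(2/3) is O(n^(2/3))
  - 3·n⁴ is O(n⁴)

The term 7·3ⁿ (O(3ⁿ)) grows fastest and dominates all others.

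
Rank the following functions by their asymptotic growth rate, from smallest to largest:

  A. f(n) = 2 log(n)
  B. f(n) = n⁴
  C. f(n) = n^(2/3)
A < C < B

Comparing growth rates:
A = 2 log(n) is O(log n)
C = n^(2/3) is O(n^(2/3))
B = n⁴ is O(n⁴)

Therefore, the order from slowest to fastest is: A < C < B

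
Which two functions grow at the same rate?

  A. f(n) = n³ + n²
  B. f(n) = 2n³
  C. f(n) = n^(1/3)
A and B

Examining each function:
  A. n³ + n² is O(n³)
  B. 2n³ is O(n³)
  C. n^(1/3) is O(n^(1/3))

Functions A and B both have the same complexity class.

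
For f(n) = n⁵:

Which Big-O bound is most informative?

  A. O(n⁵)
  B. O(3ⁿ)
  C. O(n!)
A

f(n) = n⁵ is O(n⁵).
All listed options are valid Big-O bounds (upper bounds),
but O(n⁵) is the tightest (smallest valid bound).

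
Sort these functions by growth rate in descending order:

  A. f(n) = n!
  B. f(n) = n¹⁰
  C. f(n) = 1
A > B > C

Comparing growth rates:
A = n! is O(n!)
B = n¹⁰ is O(n¹⁰)
C = 1 is O(1)

Therefore, the order from fastest to slowest is: A > B > C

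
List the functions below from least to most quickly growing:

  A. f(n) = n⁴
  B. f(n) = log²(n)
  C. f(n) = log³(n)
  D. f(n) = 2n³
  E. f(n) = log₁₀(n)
E < B < C < D < A

Comparing growth rates:
E = log₁₀(n) is O(log n)
B = log²(n) is O(log² n)
C = log³(n) is O(log³ n)
D = 2n³ is O(n³)
A = n⁴ is O(n⁴)

Therefore, the order from slowest to fastest is: E < B < C < D < A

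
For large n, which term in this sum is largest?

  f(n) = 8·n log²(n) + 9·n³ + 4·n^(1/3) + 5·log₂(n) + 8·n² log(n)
9·n³

Looking at each term:
  - 8·n log²(n) is O(n log² n)
  - 9·n³ is O(n³)
  - 4·n^(1/3) is O(n^(1/3))
  - 5·log₂(n) is O(log n)
  - 8·n² log(n) is O(n² log n)

The term 9·n³ (O(n³)) grows fastest and dominates all others.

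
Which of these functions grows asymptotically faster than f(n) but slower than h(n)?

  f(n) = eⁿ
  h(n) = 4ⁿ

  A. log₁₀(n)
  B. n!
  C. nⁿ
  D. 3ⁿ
D

We need g(n) with eⁿ = o(g(n)) and g(n) = o(4ⁿ), i.e. O(eⁿ) ≺ g ≺ O(4ⁿ).
Check each option:
  A. log₁₀(n) — O(log n) does not grow strictly faster than f(n)
  B. n! — O(n!) does not grow strictly slower than h(n)
  C. nⁿ — O(nⁿ) does not grow strictly slower than h(n)
  D. 3ⁿ — O(3ⁿ) is strictly between O(eⁿ) and O(4ⁿ) ✓

Only option D (3ⁿ) lies strictly between.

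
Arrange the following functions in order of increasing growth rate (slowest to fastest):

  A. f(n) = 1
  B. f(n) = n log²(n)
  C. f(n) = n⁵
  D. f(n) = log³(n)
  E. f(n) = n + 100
A < D < E < B < C

Comparing growth rates:
A = 1 is O(1)
D = log³(n) is O(log³ n)
E = n + 100 is O(n)
B = n log²(n) is O(n log² n)
C = n⁵ is O(n⁵)

Therefore, the order from slowest to fastest is: A < D < E < B < C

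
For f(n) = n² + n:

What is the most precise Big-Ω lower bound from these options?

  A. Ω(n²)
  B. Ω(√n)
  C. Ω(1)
A

f(n) = n² + n is Ω(n²).
All listed options are valid Big-Ω bounds (lower bounds),
but Ω(n²) is the tightest (largest valid bound).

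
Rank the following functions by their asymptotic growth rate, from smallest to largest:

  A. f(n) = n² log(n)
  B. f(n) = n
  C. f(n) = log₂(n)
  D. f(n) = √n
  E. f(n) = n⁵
C < D < B < A < E

Comparing growth rates:
C = log₂(n) is O(log n)
D = √n is O(√n)
B = n is O(n)
A = n² log(n) is O(n² log n)
E = n⁵ is O(n⁵)

Therefore, the order from slowest to fastest is: C < D < B < A < E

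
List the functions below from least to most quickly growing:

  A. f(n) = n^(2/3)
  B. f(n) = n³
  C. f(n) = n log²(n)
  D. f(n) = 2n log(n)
A < D < C < B

Comparing growth rates:
A = n^(2/3) is O(n^(2/3))
D = 2n log(n) is O(n log n)
C = n log²(n) is O(n log² n)
B = n³ is O(n³)

Therefore, the order from slowest to fastest is: A < D < C < B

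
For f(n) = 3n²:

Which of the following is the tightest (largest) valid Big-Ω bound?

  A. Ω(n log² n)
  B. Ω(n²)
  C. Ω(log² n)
B

f(n) = 3n² is Ω(n²).
All listed options are valid Big-Ω bounds (lower bounds),
but Ω(n²) is the tightest (largest valid bound).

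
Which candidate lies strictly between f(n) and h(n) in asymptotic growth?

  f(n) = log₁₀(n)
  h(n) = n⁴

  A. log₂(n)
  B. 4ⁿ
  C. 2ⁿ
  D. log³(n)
D

We need g(n) with log₁₀(n) = o(g(n)) and g(n) = o(n⁴), i.e. O(log n) ≺ g ≺ O(n⁴).
Check each option:
  A. log₂(n) — O(log n) does not grow strictly faster than f(n)
  B. 4ⁿ — O(4ⁿ) does not grow strictly slower than h(n)
  C. 2ⁿ — O(2ⁿ) does not grow strictly slower than h(n)
  D. log³(n) — O(log³ n) is strictly between O(log n) and O(n⁴) ✓

Only option D (log³(n)) lies strictly between.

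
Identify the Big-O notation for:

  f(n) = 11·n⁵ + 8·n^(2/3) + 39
O(n⁵)

The dominant term in 11·n⁵ + 8·n^(2/3) + 39 is 11·n⁵, which is Θ(n⁵).
Lower-order terms (8·n^(2/3), 39) are asymptotically negligible.
Constants are absorbed, so the tightest bound is O(n⁵).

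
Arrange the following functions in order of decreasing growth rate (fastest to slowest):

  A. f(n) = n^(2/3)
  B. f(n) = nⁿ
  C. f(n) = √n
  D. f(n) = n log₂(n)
B > D > A > C

Comparing growth rates:
B = nⁿ is O(nⁿ)
D = n log₂(n) is O(n log n)
A = n^(2/3) is O(n^(2/3))
C = √n is O(√n)

Therefore, the order from fastest to slowest is: B > D > A > C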